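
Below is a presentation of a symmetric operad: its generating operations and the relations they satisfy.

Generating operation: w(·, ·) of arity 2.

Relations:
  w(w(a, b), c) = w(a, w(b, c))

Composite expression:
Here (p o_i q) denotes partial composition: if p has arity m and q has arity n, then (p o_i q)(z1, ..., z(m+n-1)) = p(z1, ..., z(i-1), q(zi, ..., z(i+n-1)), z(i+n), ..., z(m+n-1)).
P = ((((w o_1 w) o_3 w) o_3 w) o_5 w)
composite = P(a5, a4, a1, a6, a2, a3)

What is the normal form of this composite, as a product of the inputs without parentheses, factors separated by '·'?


a5 · a4 · a1 · a6 · a2 · a3

Associativity of w dissolves the nesting; only the a-input order survives.
w(a5, a4) flattens to a5 · a4
w(a1, a6) flattens to a1 · a6
w(a2, a3) flattens to a2 · a3
w(w(a1, a6), w(a2, a3)) flattens to a1 · a6 · a2 · a3
w(w(a5, a4), w(w(a1, a6), w(a2, a3))) flattens to a5 · a4 · a1 · a6 · a2 · a3


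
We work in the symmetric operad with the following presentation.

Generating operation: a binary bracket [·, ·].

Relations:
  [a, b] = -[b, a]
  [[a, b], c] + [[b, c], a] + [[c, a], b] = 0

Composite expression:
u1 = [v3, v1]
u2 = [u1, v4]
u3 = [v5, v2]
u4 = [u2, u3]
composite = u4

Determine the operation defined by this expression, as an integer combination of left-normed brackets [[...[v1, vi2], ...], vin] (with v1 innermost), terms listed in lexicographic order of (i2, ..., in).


Left-normed coefficients sit on the v1-initial expansion words.
Composite bracket: [[[v3, v1], v4], [v5, v2]]
Full expansion: 16 signed words from ab - ba (2^4 = 16).
Collect the words opening with v1:
  v1v3v4v2v5 appears with sign +1, giving the term +[[[[v1, v3], v4], v2], v5]
  v1v3v4v5v2 appears with sign -1, giving the term -[[[[v1, v3], v4], v5], v2]

[[[[v1, v3], v4], v2], v5] - [[[[v1, v3], v4], v5], v2]


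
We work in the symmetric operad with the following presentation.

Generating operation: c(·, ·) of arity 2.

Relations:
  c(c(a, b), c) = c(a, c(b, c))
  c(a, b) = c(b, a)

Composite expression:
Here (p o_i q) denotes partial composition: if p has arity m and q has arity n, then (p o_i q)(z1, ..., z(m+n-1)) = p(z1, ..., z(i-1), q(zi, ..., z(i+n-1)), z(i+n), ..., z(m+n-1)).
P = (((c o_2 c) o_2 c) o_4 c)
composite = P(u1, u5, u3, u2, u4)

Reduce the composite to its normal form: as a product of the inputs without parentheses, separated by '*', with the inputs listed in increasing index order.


Key point: c commutes, so take the u-inputs in any fixed order.
c(u5, u3) reduces to u5 * u3
c(u2, u4) reduces to u2 * u4
c(c(u5, u3), c(u2, u4)) reduces to u5 * u3 * u2 * u4
c(u1, c(c(u5, u3), c(u2, u4))) reduces to u1 * u5 * u3 * u2 * u4
commutativity sorts the factors: u1 * u2 * u3 * u4 * u5

u1 * u2 * u3 * u4 * u5


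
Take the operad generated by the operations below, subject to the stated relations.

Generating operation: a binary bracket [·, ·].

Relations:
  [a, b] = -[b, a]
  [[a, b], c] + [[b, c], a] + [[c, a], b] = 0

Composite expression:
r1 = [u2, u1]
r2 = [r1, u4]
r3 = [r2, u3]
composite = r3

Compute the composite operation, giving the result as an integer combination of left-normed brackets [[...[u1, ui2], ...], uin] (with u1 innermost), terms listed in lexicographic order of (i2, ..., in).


-[[[u1, u2], u4], u3]


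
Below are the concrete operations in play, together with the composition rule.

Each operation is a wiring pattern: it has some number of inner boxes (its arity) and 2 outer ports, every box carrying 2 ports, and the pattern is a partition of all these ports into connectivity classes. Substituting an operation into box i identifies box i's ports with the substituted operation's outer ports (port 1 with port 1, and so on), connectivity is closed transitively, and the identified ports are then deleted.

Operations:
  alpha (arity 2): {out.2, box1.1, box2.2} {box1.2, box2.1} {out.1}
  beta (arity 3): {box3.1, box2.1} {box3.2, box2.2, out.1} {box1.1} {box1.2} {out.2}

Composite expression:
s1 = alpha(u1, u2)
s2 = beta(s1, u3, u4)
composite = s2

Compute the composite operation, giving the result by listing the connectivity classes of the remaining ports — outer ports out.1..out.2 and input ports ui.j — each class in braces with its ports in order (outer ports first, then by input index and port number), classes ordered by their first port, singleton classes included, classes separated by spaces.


{out.1, u3.2, u4.2} {out.2} {u1.1, u2.2} {u1.2, u2.1} {u3.1, u4.1}

Substituting into beta glues patterns; closure does the rest.
after alpha, the pattern on (u1, u2) reads {out.1} {out.2, u1.1, u2.2} {u1.2, u2.1} (out.j = its outer ports)
after beta, the pattern on (u1, u2, u3, u4) reads {out.1, u3.2, u4.2} {out.2} {u1.1, u2.2} {u1.2, u2.1} {u3.1, u4.1} (out.j = its outer ports)


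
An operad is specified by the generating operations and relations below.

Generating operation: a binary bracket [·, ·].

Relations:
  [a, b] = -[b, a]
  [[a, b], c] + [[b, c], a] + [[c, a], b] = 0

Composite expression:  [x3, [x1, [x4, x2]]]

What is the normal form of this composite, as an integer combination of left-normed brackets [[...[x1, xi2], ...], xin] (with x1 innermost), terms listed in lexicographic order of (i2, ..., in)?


Expand each bracket as ab - ba; the x1-initial words give the coefficients.
Composite bracket: [x3, [x1, [x4, x2]]]
Full expansion: 8 signed words from ab - ba (2^3 = 8).
Collect the words opening with x1:
  sign of x1x2x4x3 is +1, so it contributes +[[[x1, x2], x4], x3]
  sign of x1x4x2x3 is -1, so it contributes -[[[x1, x4], x2], x3]

[[[x1, x2], x4], x3] - [[[x1, x4], x2], x3]


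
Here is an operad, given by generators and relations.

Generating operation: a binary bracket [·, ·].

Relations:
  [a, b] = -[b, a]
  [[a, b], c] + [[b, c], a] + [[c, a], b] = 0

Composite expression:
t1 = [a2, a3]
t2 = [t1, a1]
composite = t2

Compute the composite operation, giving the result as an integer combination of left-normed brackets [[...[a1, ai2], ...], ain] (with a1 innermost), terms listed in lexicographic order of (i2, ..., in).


-[[a1, a2], a3] + [[a1, a3], a2]

In the tensor algebra, words opening a1 carry the a1-anchored form.
Composite bracket: [[a2, a3], a1]
Each bracket splits as ab - ba, giving 4 signed words (2^2 = 4).
The a1-initial words carry the normal form:
  a1a2a3 (sign -1) contributes -[[a1, a2], a3]
  a1a3a2 (sign +1) contributes +[[a1, a3], a2]


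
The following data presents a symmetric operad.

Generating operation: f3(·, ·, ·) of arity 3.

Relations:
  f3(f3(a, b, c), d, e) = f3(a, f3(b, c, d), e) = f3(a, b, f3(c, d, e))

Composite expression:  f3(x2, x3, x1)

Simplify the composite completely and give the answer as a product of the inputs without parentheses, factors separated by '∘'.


x2 ∘ x3 ∘ x1

Associativity of f3 dissolves the nesting; only the x-input order survives.
f3(x2, x3, x1) unparenthesizes to x2 ∘ x3 ∘ x1


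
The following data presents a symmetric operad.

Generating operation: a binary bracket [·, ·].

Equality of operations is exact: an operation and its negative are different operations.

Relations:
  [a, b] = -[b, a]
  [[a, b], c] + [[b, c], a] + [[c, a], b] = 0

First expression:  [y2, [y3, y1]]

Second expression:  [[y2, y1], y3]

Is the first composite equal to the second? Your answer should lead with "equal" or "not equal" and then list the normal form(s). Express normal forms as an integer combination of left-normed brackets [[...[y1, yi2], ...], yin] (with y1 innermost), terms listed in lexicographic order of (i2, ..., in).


Normal form of the first expression: [[y1, y3], y2]
Normal form of the second expression: -[[y1, y2], y3]
They disagree, so not equal.

not equal: they reduce to [[y1, y3], y2] and -[[y1, y2], y3]


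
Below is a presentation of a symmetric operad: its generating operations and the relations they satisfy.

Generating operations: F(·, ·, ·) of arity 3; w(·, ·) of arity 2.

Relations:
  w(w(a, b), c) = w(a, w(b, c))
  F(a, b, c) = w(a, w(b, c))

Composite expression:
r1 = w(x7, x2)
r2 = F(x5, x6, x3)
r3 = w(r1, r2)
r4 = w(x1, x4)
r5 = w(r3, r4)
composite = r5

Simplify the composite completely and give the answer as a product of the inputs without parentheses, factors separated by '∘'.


x7 ∘ x2 ∘ x5 ∘ x6 ∘ x3 ∘ x1 ∘ x4

Associativity of w dissolves the nesting; only the x-input order survives.
w(x7, x2) collapses to x7 ∘ x2
F(x5, x6, x3) collapses to x5 ∘ x6 ∘ x3
w(w(x7, x2), F(x5, x6, x3)) collapses to x7 ∘ x2 ∘ x5 ∘ x6 ∘ x3
w(x1, x4) collapses to x1 ∘ x4
w(w(w(x7, x2), F(x5, x6, x3)), w(x1, x4)) collapses to x7 ∘ x2 ∘ x5 ∘ x6 ∘ x3 ∘ x1 ∘ x4


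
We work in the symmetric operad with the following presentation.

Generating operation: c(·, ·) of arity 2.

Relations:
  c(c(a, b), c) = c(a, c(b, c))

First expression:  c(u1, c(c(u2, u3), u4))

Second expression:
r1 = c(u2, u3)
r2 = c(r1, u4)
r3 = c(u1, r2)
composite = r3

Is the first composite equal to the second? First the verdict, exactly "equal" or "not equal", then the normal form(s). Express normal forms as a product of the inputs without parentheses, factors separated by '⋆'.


equal: each reduces to u1 ⋆ u2 ⋆ u3 ⋆ u4

The first composite normalizes to u1 ⋆ u2 ⋆ u3 ⋆ u4
The second composite normalizes to u1 ⋆ u2 ⋆ u3 ⋆ u4
Same normal form: equal.


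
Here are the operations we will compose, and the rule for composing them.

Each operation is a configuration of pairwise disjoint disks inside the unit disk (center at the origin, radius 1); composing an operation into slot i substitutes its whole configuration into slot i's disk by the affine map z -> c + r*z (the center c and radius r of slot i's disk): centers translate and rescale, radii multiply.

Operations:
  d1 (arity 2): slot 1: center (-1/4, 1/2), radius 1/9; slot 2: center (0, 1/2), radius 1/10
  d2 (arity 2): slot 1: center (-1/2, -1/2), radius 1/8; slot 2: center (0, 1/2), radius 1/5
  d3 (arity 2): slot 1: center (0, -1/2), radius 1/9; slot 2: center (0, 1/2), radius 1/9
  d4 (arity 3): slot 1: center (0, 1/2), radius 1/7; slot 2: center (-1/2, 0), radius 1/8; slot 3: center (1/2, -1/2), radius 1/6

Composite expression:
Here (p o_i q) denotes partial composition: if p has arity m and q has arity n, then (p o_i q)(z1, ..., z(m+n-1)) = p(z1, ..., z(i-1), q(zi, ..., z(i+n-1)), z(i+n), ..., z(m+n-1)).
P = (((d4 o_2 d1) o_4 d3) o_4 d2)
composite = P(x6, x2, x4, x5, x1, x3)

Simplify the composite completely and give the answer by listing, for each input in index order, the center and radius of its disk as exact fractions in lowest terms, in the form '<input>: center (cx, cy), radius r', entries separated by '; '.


x1: center (1/2, -31/54), radius 1/270; x2: center (-17/32, 1/16), radius 1/72; x3: center (1/2, -5/12), radius 1/54; x4: center (-1/2, 1/16), radius 1/80; x5: center (53/108, -16/27), radius 1/432; x6: center (0, 1/2), radius 1/7

Affine substitution under d4: radii multiply and x-centers shift.
x6 passes through 1 substitution, ending at center (0, 1/2), radius 1/7
x2 passes through 2 substitutions, ending at center (-17/32, 1/16), radius 1/72
x4 passes through 2 substitutions, ending at center (-1/2, 1/16), radius 1/80
x5 passes through 3 substitutions, ending at center (53/108, -16/27), radius 1/432
x1 passes through 3 substitutions, ending at center (1/2, -31/54), radius 1/270
x3 passes through 2 substitutions, ending at center (1/2, -5/12), radius 1/54


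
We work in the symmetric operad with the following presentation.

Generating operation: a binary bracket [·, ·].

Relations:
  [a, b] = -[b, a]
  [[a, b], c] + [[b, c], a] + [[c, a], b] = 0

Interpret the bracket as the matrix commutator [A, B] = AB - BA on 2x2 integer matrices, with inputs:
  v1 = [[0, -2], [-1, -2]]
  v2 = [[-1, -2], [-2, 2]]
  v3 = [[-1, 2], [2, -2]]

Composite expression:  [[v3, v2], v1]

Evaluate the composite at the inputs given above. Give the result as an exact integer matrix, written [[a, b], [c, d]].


[[-12, -8], [-8, 12]]

[v3, v2] = [[0, 4], [-4, 0]]
[[v3, v2], v1] = [[-12, -8], [-8, 12]]


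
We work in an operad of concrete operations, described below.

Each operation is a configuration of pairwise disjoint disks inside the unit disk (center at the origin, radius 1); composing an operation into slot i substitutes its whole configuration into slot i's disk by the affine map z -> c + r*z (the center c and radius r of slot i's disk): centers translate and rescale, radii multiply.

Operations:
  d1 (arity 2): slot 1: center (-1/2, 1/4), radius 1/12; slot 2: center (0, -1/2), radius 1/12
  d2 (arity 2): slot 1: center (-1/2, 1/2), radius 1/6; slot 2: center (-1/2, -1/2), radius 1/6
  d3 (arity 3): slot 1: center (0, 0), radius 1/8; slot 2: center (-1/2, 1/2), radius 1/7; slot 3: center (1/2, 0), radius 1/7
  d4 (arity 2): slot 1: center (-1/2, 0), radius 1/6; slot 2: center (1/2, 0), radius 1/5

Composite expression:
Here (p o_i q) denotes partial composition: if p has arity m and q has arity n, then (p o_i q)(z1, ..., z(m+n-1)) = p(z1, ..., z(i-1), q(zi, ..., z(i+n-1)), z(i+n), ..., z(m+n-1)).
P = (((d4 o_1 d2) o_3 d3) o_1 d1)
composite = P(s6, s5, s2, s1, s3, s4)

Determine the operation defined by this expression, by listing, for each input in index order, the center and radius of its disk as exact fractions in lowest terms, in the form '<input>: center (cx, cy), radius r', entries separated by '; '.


Follow each s-input down from d4: c' goes to c + r*c', radius to r*r'.
tracing s6 down its 3-map path: center (-43/72, 13/144), radius 1/432
tracing s5 down its 3-map path: center (-7/12, 5/72), radius 1/432
tracing s2 down its 2-map path: center (-7/12, -1/12), radius 1/36
tracing s1 down its 2-map path: center (1/2, 0), radius 1/40
tracing s3 down its 2-map path: center (2/5, 1/10), radius 1/35
tracing s4 down its 2-map path: center (3/5, 0), radius 1/35

s1: center (1/2, 0), radius 1/40; s2: center (-7/12, -1/12), radius 1/36; s3: center (2/5, 1/10), radius 1/35; s4: center (3/5, 0), radius 1/35; s5: center (-7/12, 5/72), radius 1/432; s6: center (-43/72, 13/144), radius 1/432


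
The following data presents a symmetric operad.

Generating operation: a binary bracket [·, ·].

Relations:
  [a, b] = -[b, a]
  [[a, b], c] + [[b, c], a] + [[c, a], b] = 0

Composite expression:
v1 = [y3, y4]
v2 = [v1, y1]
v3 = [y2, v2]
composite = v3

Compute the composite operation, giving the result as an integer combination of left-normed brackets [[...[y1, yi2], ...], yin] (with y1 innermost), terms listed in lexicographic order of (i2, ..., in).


[[[y1, y3], y4], y2] - [[[y1, y4], y3], y2]

A multilinear Lie element is pinned by y1-initial words (y1 innermost).
Composite bracket: [y2, [[y3, y4], y1]]
Full expansion: 8 signed words from ab - ba (2^3 = 8).
Collect the words opening with y1:
  from y1y3y4y2, sign +1: term +[[[y1, y3], y4], y2]
  from y1y4y3y2, sign -1: term -[[[y1, y4], y3], y2]


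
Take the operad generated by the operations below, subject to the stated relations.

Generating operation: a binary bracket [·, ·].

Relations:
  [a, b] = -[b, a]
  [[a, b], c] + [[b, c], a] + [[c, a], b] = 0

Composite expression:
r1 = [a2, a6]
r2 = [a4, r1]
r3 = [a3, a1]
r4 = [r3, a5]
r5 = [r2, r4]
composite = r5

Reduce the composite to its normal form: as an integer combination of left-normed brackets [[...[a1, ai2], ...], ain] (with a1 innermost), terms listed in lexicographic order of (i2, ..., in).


-[[[[[a1, a3], a5], a2], a6], a4] + [[[[[a1, a3], a5], a4], a2], a6] - [[[[[a1, a3], a5], a4], a6], a2] + [[[[[a1, a3], a5], a6], a2], a4]

Skip Jacobi rewriting: expand, keep a1-initial words, read off terms.
Composite bracket: [[a4, [a2, a6]], [[a3, a1], a5]]
Applying ab - ba throughout gives 32 signed words (2^5 = 32).
The a1-initial words carry the normal form:
  a1a3a5a2a6a4 appears with sign -1, giving the term -[[[[[a1, a3], a5], a2], a6], a4]
  a1a3a5a4a2a6 appears with sign +1, giving the term +[[[[[a1, a3], a5], a4], a2], a6]
  a1a3a5a4a6a2 appears with sign -1, giving the term -[[[[[a1, a3], a5], a4], a6], a2]
  a1a3a5a6a2a4 appears with sign +1, giving the term +[[[[[a1, a3], a5], a6], a2], a4]


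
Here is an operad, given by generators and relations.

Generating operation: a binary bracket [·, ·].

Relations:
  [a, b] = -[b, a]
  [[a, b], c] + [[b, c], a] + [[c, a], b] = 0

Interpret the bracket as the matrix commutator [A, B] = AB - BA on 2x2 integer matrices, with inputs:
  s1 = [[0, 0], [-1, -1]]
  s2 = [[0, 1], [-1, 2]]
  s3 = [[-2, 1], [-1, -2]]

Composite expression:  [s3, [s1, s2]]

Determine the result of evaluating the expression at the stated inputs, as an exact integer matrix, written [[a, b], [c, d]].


[[4, -2], [-2, -4]]

[s1, s2] = [[1, 1], [3, -1]]
[s3, [s1, s2]] = [[4, -2], [-2, -4]]


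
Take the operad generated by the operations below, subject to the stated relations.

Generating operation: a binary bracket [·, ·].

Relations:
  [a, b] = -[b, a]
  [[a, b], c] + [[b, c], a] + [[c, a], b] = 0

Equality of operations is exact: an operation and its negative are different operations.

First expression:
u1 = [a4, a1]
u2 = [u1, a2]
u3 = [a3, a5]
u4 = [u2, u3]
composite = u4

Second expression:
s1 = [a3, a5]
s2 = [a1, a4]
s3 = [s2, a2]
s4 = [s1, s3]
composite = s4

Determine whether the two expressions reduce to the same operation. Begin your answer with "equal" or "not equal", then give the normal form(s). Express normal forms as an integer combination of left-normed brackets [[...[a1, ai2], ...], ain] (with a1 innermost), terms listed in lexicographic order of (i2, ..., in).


equal — both sides give -[[[[a1, a4], a2], a3], a5] + [[[[a1, a4], a2], a5], a3]

Reducing the first expression gives -[[[[a1, a4], a2], a3], a5] + [[[[a1, a4], a2], a5], a3]
Reducing the second expression gives -[[[[a1, a4], a2], a3], a5] + [[[[a1, a4], a2], a5], a3]
The normal forms match — equal.


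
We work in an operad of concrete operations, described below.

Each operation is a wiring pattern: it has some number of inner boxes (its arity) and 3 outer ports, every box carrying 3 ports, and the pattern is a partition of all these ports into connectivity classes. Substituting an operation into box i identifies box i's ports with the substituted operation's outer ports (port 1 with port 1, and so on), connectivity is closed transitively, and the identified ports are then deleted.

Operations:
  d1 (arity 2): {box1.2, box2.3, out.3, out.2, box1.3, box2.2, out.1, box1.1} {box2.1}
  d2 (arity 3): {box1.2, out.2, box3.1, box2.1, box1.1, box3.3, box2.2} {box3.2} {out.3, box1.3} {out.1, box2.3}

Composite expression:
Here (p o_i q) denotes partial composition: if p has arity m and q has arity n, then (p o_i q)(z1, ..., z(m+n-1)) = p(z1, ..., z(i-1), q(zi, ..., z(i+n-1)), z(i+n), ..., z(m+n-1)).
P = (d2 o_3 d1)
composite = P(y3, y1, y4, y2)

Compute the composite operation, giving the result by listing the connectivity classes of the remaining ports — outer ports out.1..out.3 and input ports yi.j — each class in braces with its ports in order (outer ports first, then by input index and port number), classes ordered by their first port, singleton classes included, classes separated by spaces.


{out.1, y1.3} {out.2, y1.1, y1.2, y2.2, y2.3, y3.1, y3.2, y4.1, y4.2, y4.3} {out.3, y3.3} {y2.1}

Connectivity passes through glued d2-boundaries; trace each wire chain.
through d1, on inputs (y4, y2): {out.1, out.2, out.3, y2.2, y2.3, y4.1, y4.2, y4.3} {y2.1} (out.j = stage outer ports)
through d2, on inputs (y3, y1, y4, y2): {out.1, y1.3} {out.2, y1.1, y1.2, y2.2, y2.3, y3.1, y3.2, y4.1, y4.2, y4.3} {out.3, y3.3} {y2.1} (out.j = stage outer ports)


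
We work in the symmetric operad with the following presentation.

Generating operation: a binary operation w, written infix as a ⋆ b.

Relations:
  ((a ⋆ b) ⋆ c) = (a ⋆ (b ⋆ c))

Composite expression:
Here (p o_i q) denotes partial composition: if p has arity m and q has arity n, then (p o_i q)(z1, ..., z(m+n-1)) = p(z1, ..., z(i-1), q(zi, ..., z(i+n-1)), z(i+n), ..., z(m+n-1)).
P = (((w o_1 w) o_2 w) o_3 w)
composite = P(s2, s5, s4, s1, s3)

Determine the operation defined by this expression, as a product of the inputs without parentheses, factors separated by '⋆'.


Every regrouping of w is equal, so read the s-inputs in written order.
(s4 ⋆ s1) reduces to s4 ⋆ s1
(s5 ⋆ (s4 ⋆ s1)) reduces to s5 ⋆ s4 ⋆ s1
(s2 ⋆ (s5 ⋆ (s4 ⋆ s1))) reduces to s2 ⋆ s5 ⋆ s4 ⋆ s1
((s2 ⋆ (s5 ⋆ (s4 ⋆ s1))) ⋆ s3) reduces to s2 ⋆ s5 ⋆ s4 ⋆ s1 ⋆ s3

s2 ⋆ s5 ⋆ s4 ⋆ s1 ⋆ s3


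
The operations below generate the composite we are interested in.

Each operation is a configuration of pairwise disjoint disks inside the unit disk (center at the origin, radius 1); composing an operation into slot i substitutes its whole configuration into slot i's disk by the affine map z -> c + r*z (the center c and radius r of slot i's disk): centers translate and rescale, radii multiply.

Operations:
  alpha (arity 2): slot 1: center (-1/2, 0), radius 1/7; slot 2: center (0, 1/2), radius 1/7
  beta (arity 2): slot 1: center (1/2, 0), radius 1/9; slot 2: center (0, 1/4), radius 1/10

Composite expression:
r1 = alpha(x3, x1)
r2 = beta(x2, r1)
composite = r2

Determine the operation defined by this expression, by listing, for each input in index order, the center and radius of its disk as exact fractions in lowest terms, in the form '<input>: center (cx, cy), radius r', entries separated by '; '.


Only the slot chain above each x matters under beta; compose those maps.
input x2: composing its 1 substitution step yields center (1/2, 0), radius 1/9
input x3: composing its 2 substitution steps yields center (-1/20, 1/4), radius 1/70
input x1: composing its 2 substitution steps yields center (0, 3/10), radius 1/70

x1: center (0, 3/10), radius 1/70; x2: center (1/2, 0), radius 1/9; x3: center (-1/20, 1/4), radius 1/70


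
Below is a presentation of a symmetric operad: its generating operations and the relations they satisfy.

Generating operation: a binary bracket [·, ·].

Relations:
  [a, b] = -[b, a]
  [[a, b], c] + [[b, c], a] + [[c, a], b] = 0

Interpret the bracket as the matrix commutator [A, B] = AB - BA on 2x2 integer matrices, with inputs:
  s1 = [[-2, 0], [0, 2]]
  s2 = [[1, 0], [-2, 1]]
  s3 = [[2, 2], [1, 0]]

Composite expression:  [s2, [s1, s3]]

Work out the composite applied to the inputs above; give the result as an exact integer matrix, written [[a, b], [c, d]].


[s1, s3] = [[0, -8], [4, 0]]
[s2, [s1, s3]] = [[-16, 0], [0, 16]]

[[-16, 0], [0, 16]]


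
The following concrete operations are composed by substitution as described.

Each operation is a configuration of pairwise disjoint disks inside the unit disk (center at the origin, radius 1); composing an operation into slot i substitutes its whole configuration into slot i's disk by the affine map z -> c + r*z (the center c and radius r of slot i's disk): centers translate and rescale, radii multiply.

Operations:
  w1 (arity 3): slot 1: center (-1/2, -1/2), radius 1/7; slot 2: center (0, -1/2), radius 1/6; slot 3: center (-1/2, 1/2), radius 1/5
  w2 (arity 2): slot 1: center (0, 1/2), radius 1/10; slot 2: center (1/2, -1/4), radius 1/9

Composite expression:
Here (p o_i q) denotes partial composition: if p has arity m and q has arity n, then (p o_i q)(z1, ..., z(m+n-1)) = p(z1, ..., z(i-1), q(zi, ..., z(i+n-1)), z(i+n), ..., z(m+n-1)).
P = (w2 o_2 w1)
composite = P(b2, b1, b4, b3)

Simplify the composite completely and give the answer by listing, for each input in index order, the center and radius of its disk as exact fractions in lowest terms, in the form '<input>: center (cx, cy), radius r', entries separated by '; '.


Nesting under w2 composes maps z -> c + r*z down each b-path.
input b2: applying the 1 nested substitution gives center (0, 1/2), radius 1/10
input b1: applying the 2 nested substitutions gives center (4/9, -11/36), radius 1/63
input b4: applying the 2 nested substitutions gives center (1/2, -11/36), radius 1/54
input b3: applying the 2 nested substitutions gives center (4/9, -7/36), radius 1/45

b1: center (4/9, -11/36), radius 1/63; b2: center (0, 1/2), radius 1/10; b3: center (4/9, -7/36), radius 1/45; b4: center (1/2, -11/36), radius 1/54


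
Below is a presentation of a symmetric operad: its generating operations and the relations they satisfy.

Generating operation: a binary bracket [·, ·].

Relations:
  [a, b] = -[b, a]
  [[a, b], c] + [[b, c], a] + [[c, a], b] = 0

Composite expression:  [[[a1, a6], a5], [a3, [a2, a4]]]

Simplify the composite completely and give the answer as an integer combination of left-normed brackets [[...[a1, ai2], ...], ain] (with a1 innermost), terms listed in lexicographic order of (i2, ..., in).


-[[[[[a1, a6], a5], a2], a4], a3] + [[[[[a1, a6], a5], a3], a2], a4] - [[[[[a1, a6], a5], a3], a4], a2] + [[[[[a1, a6], a5], a4], a2], a3]

Expand each bracket as ab - ba; the a1-initial words give the coefficients.
Composite bracket: [[[a1, a6], a5], [a3, [a2, a4]]]
Under [a, b] = ab - ba we get 32 signed associative words (2^5 = 32).
Collect the words opening with a1:
  a1a6a5a2a4a3 appears with sign -1, giving the term -[[[[[a1, a6], a5], a2], a4], a3]
  a1a6a5a3a2a4 appears with sign +1, giving the term +[[[[[a1, a6], a5], a3], a2], a4]
  a1a6a5a3a4a2 appears with sign -1, giving the term -[[[[[a1, a6], a5], a3], a4], a2]
  a1a6a5a4a2a3 appears with sign +1, giving the term +[[[[[a1, a6], a5], a4], a2], a3]


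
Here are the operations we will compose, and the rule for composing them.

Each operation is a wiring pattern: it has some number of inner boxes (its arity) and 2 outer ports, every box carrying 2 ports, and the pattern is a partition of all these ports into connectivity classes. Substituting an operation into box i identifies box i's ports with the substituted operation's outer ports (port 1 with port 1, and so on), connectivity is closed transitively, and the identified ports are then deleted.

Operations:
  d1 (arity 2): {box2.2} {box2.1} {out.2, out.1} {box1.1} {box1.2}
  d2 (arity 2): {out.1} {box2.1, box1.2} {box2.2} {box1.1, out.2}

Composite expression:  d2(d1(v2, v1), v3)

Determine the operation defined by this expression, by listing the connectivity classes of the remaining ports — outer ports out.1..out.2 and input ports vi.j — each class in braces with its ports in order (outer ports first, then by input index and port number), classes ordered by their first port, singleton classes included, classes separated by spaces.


After gluing at d2, chains via deleted ports link the v-ports.
stage d1: inputs (v2, v1), connectivity {out.1, out.2} {v1.1} {v1.2} {v2.1} {v2.2}, out.j its boundary
stage d2: inputs (v2, v1, v3), connectivity {out.1} {out.2, v3.1} {v1.1} {v1.2} {v2.1} {v2.2} {v3.2}, out.j its boundary

{out.1} {out.2, v3.1} {v1.1} {v1.2} {v2.1} {v2.2} {v3.2}


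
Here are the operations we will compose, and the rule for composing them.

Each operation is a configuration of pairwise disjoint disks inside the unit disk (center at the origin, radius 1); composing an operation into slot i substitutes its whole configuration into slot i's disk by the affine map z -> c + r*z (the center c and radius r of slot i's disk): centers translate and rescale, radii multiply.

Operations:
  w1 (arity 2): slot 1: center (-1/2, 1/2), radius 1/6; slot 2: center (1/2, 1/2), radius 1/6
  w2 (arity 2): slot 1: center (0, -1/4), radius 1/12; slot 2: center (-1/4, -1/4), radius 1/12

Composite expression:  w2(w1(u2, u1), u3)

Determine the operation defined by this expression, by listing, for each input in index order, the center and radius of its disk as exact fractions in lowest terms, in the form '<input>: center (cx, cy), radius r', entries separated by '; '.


u1: center (1/24, -5/24), radius 1/72; u2: center (-1/24, -5/24), radius 1/72; u3: center (-1/4, -1/4), radius 1/12


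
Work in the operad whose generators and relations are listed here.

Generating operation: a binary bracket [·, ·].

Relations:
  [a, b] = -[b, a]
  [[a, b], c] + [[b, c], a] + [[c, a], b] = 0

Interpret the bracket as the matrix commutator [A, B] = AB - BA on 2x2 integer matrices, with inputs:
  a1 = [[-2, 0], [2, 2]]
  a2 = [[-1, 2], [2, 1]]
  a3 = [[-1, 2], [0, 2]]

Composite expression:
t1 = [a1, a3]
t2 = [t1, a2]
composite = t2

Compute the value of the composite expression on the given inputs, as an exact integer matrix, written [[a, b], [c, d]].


[a1, a3] = [[-4, -8], [-6, 4]]
[[a1, a3], a2] = [[-4, -32], [28, 4]]

[[-4, -32], [28, 4]]


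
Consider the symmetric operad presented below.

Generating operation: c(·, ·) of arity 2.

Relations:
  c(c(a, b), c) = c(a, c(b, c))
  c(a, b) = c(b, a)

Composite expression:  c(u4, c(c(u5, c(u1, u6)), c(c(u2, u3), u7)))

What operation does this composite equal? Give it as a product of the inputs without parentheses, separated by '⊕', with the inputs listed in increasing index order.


u1 ⊕ u2 ⊕ u3 ⊕ u4 ⊕ u5 ⊕ u6 ⊕ u7

Any arrangement under c is one operation, so sort the u-inputs.
c(u1, u6) reduces to u1 ⊕ u6
c(u5, c(u1, u6)) reduces to u5 ⊕ u1 ⊕ u6
c(u2, u3) reduces to u2 ⊕ u3
c(c(u2, u3), u7) reduces to u2 ⊕ u3 ⊕ u7
c(c(u5, c(u1, u6)), c(c(u2, u3), u7)) reduces to u5 ⊕ u1 ⊕ u6 ⊕ u2 ⊕ u3 ⊕ u7
c(u4, c(c(u5, c(u1, u6)), c(c(u2, u3), u7))) reduces to u4 ⊕ u5 ⊕ u1 ⊕ u6 ⊕ u2 ⊕ u3 ⊕ u7
reordering the factors by index: u1 ⊕ u2 ⊕ u3 ⊕ u4 ⊕ u5 ⊕ u6 ⊕ u7


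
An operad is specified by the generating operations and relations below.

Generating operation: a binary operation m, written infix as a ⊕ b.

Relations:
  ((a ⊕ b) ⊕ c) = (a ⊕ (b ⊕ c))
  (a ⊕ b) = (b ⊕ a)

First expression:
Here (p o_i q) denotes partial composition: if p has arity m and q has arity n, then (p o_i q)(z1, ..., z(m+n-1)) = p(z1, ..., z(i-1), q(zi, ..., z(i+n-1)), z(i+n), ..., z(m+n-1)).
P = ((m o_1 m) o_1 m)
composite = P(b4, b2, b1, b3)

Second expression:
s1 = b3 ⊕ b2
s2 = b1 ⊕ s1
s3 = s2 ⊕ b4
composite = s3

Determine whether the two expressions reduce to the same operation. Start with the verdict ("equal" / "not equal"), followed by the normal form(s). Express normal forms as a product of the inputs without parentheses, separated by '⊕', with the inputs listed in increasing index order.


equal — both sides give b1 ⊕ b2 ⊕ b3 ⊕ b4

The first composite normalizes to b1 ⊕ b2 ⊕ b3 ⊕ b4
The second composite normalizes to b1 ⊕ b2 ⊕ b3 ⊕ b4
The normal forms match — equal.


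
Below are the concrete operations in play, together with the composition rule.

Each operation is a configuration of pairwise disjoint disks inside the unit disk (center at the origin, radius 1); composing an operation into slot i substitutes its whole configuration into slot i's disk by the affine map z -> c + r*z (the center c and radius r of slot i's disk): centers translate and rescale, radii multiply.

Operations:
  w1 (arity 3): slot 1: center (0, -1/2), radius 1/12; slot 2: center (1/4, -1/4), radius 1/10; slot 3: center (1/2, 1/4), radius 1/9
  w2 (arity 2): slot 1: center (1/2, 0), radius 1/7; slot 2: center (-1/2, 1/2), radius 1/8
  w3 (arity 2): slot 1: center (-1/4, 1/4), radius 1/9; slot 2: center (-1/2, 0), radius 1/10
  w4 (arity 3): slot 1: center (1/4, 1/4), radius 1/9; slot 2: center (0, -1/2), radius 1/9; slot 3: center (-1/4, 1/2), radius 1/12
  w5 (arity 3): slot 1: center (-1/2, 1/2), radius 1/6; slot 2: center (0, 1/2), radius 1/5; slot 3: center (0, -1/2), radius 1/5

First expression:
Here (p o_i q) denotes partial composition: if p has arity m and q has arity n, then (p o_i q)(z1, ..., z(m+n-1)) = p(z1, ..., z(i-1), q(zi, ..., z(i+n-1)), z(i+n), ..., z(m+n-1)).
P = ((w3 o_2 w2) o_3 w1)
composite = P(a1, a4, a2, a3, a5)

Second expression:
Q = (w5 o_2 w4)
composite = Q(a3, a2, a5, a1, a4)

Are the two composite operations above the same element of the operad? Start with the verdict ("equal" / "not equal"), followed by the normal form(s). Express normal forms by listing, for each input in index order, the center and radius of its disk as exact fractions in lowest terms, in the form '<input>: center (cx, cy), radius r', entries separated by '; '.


not equal: they reduce to a1: center (-1/4, 1/4), radius 1/9; a2: center (-11/20, 7/160), radius 1/960; a3: center (-35/64, 3/64), radius 1/800; a4: center (-9/20, 0), radius 1/70; a5: center (-87/160, 17/320), radius 1/720 and a1: center (-1/20, 3/5), radius 1/60; a2: center (1/20, 11/20), radius 1/45; a3: center (-1/2, 1/2), radius 1/6; a4: center (0, -1/2), radius 1/5; a5: center (0, 2/5), radius 1/45

The first expression reduces to a1: center (-1/4, 1/4), radius 1/9; a2: center (-11/20, 7/160), radius 1/960; a3: center (-35/64, 3/64), radius 1/800; a4: center (-9/20, 0), radius 1/70; a5: center (-87/160, 17/320), radius 1/720
The second expression reduces to a1: center (-1/20, 3/5), radius 1/60; a2: center (1/20, 11/20), radius 1/45; a3: center (-1/2, 1/2), radius 1/6; a4: center (0, -1/2), radius 1/5; a5: center (0, 2/5), radius 1/45
The forms do not match — not equal.


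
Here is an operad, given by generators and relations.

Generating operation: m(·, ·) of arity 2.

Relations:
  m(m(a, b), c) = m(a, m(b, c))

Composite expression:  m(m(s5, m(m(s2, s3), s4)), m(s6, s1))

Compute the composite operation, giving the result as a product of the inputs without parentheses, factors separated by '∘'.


s5 ∘ s2 ∘ s3 ∘ s4 ∘ s6 ∘ s1


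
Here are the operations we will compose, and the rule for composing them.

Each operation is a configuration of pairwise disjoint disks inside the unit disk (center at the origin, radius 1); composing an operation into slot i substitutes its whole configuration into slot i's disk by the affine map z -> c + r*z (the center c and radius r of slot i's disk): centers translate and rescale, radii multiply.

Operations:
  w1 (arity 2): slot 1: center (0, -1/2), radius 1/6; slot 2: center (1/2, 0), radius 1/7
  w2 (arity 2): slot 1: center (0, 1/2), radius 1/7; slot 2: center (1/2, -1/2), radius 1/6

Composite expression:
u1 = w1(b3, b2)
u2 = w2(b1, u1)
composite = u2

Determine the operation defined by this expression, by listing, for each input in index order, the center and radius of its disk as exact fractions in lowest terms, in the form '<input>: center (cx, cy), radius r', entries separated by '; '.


b1: center (0, 1/2), radius 1/7; b2: center (7/12, -1/2), radius 1/42; b3: center (1/2, -7/12), radius 1/36

Below w2, radii multiply path by path; the b-disk centers shift.
for b1, the 1-step affine chain lands on center (0, 1/2), radius 1/7
for b3, the 2-step affine chain lands on center (1/2, -7/12), radius 1/36
for b2, the 2-step affine chain lands on center (7/12, -1/2), radius 1/42


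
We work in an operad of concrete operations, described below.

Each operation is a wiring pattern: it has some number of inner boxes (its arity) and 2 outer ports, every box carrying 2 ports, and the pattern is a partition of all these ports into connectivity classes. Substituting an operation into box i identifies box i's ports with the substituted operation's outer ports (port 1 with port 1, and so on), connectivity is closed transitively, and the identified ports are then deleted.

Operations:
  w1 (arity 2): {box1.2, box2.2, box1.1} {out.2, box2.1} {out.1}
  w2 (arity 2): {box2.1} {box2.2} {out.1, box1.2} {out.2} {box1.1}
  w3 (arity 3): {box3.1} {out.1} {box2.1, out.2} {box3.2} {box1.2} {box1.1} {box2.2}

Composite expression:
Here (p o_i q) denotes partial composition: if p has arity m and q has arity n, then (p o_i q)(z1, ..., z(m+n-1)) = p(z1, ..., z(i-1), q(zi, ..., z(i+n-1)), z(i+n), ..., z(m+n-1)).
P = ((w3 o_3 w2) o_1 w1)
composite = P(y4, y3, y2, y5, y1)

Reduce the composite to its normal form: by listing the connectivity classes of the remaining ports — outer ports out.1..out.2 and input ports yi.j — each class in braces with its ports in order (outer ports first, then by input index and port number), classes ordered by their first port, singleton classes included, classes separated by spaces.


{out.1} {out.2, y2.1} {y1.1} {y1.2} {y2.2} {y3.1} {y3.2, y4.1, y4.2} {y5.1} {y5.2}

Connectivity passes through glued w3-boundaries; trace each wire chain.
after w1, the pattern on (y4, y3) reads {out.1} {out.2, y3.1} {y3.2, y4.1, y4.2} (out.j = its outer ports)
after w2, the pattern on (y5, y1) reads {out.1, y5.2} {out.2} {y1.1} {y1.2} {y5.1} (out.j = its outer ports)
after w3, the pattern on (y4, y3, y2, y5, y1) reads {out.1} {out.2, y2.1} {y1.1} {y1.2} {y2.2} {y3.1} {y3.2, y4.1, y4.2} {y5.1} {y5.2} (out.j = its outer ports)


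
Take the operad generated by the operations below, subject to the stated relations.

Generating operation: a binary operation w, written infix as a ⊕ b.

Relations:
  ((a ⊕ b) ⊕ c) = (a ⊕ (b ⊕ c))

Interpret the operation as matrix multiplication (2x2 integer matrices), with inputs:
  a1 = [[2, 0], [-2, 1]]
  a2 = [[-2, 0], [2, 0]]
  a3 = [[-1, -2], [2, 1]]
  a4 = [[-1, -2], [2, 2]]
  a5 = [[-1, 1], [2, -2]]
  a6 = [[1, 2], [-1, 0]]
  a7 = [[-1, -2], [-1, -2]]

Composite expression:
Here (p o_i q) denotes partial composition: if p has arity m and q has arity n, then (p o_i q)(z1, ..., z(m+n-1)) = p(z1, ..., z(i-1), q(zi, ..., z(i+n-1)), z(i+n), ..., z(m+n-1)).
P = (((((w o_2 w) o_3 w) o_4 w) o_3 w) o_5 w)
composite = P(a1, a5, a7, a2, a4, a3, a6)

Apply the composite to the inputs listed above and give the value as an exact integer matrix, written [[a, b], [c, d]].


[[0, 0], [0, 0]]

(a7 ⊕ a2) = [[-2, 0], [-2, 0]]
(a4 ⊕ a3) = [[-3, 0], [2, -2]]
((a4 ⊕ a3) ⊕ a6) = [[-3, -6], [4, 4]]
((a7 ⊕ a2) ⊕ ((a4 ⊕ a3) ⊕ a6)) = [[6, 12], [6, 12]]
(a5 ⊕ ((a7 ⊕ a2) ⊕ ((a4 ⊕ a3) ⊕ a6))) = [[0, 0], [0, 0]]
(a1 ⊕ (a5 ⊕ ((a7 ⊕ a2) ⊕ ((a4 ⊕ a3) ⊕ a6)))) = [[0, 0], [0, 0]]


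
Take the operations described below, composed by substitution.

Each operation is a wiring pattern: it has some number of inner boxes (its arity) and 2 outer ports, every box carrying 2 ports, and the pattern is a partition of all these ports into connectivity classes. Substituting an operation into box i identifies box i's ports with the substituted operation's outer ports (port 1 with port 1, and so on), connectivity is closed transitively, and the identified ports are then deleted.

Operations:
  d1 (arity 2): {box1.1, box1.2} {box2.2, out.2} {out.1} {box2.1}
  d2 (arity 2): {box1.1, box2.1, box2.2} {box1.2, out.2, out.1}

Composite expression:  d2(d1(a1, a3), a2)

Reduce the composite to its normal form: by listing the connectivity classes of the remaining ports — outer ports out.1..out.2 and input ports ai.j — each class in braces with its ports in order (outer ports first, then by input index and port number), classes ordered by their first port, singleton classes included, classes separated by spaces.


Treat the ports identified at d2 as solder joints: merge, then drop.
composing d1 on (a1, a3), with out.j its own outer ports: {out.1} {out.2, a3.2} {a1.1, a1.2} {a3.1}
composing d2 on (a1, a3, a2), with out.j its own outer ports: {out.1, out.2, a3.2} {a1.1, a1.2} {a2.1, a2.2} {a3.1}

{out.1, out.2, a3.2} {a1.1, a1.2} {a2.1, a2.2} {a3.1}


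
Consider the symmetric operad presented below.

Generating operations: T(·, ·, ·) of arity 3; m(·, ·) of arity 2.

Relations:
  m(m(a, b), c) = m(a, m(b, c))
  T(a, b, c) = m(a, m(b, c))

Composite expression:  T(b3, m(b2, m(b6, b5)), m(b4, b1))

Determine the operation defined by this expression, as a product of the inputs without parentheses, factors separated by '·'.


b3 · b2 · b6 · b5 · b4 · b1

The T-tree's shape is irrelevant; the b-reading-order decides.
m(b6, b5) reduces to b6 · b5
m(b2, m(b6, b5)) reduces to b2 · b6 · b5
m(b4, b1) reduces to b4 · b1
T(b3, m(b2, m(b6, b5)), m(b4, b1)) reduces to b3 · b2 · b6 · b5 · b4 · b1


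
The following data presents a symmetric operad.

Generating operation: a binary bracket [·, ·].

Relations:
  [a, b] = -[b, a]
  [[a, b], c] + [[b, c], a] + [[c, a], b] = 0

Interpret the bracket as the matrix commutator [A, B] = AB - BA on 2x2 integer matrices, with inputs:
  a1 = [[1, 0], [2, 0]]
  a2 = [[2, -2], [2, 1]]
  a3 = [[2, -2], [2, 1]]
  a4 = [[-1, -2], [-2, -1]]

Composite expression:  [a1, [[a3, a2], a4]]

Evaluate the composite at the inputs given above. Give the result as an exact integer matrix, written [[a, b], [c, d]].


[[0, 0], [0, 0]]

[a3, a2] = [[0, 0], [0, 0]]
[[a3, a2], a4] = [[0, 0], [0, 0]]
[a1, [[a3, a2], a4]] = [[0, 0], [0, 0]]
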